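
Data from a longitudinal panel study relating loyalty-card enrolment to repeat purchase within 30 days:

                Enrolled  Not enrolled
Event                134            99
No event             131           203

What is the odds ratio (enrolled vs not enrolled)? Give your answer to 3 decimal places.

2.097

Reading the table with exposure as columns: a = 134 (Enrolled, case), b = 131 (Enrolled, non-case), c = 99 (Not enrolled, case), d = 203.
OR = (a·d)/(b·c) = (134 × 203) / (131 × 99) = 27202 / 12969 = 2.09746
The odds of repeat purchase within 30 days are about 2.10 times as high in the enrolled group.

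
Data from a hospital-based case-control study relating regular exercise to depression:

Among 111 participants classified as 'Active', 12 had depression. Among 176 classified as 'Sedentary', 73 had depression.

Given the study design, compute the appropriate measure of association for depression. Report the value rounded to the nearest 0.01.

From the description: a = 12, b = 99, c = 73, d = 103.
This is a hospital-based case-control study: participants were sampled on outcome status, so risks in the source population cannot be estimated directly — relative risk is not valid here. The odds ratio is the appropriate measure.
OR = (a·d)/(b·c) = (12 × 103) / (99 × 73) = 1236 / 7227 = 0.17103

0.17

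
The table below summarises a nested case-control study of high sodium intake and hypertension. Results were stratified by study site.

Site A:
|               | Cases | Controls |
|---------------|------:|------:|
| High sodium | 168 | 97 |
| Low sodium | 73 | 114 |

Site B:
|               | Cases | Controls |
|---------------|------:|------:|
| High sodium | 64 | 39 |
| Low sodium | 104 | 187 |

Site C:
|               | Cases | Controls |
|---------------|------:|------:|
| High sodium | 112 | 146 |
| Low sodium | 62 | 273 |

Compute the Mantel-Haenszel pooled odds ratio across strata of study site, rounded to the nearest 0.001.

OR_MH = Σ(aᵢdᵢ/nᵢ) / Σ(bᵢcᵢ/nᵢ), where nᵢ is the stratum total.
Stratum 1 (Site A): n = 452; a·d/n = 168·114/452 = 42.3717; b·c/n = 97·73/452 = 15.6659
Stratum 2 (Site B): n = 394; a·d/n = 64·187/394 = 30.3756; b·c/n = 39·104/394 = 10.2944
Stratum 3 (Site C): n = 593; a·d/n = 112·273/593 = 51.5616; b·c/n = 146·62/593 = 15.2648
OR_MH = (42.3717 + 30.3756 + 51.5616) / (15.6659 + 10.2944 + 15.2648) = 124.3089 / 41.2251 = 3.01537

3.015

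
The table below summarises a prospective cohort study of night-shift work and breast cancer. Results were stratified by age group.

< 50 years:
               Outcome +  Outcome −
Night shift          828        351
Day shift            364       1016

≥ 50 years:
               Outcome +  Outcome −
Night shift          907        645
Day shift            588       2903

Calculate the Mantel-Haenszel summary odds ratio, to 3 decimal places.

OR_MH = Σ(aᵢdᵢ/nᵢ) / Σ(bᵢcᵢ/nᵢ), where nᵢ is the stratum total.
Stratum 1 (< 50 years): n = 2559; a·d/n = 828·1016/2559 = 328.7409; b·c/n = 351·364/2559 = 49.9273
Stratum 2 (≥ 50 years): n = 5043; a·d/n = 907·2903/5043 = 522.1140; b·c/n = 645·588/5043 = 75.2052
OR_MH = (328.7409 + 522.1140) / (49.9273 + 75.2052) = 850.8549 / 125.1326 = 6.79963

6.800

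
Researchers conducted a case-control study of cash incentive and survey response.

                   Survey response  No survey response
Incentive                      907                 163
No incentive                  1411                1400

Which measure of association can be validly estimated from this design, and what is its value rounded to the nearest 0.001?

5.521

Cells: a = 907, b = 163, c = 1411, d = 1400.
This is a case-control study: participants were sampled on outcome status, so risks in the source population cannot be estimated directly — relative risk is not valid here. The odds ratio is the appropriate measure.
OR = (a·d)/(b·c) = (907 × 1400) / (163 × 1411) = 1269800 / 229993 = 5.52104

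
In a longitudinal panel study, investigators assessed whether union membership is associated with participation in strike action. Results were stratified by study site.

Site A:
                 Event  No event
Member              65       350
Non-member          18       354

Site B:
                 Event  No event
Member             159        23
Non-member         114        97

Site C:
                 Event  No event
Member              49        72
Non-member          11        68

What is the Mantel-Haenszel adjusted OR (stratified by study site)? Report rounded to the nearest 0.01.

4.57

OR_MH = Σ(aᵢdᵢ/nᵢ) / Σ(bᵢcᵢ/nᵢ), where nᵢ is the stratum total.
Stratum 1 (Site A): n = 787; a·d/n = 65·354/787 = 29.2376; b·c/n = 350·18/787 = 8.0051
Stratum 2 (Site B): n = 393; a·d/n = 159·97/393 = 39.2443; b·c/n = 23·114/393 = 6.6718
Stratum 3 (Site C): n = 200; a·d/n = 49·68/200 = 16.6600; b·c/n = 72·11/200 = 3.9600
OR_MH = (29.2376 + 39.2443 + 16.6600) / (8.0051 + 6.6718 + 3.9600) = 85.1419 / 18.6368 = 4.56847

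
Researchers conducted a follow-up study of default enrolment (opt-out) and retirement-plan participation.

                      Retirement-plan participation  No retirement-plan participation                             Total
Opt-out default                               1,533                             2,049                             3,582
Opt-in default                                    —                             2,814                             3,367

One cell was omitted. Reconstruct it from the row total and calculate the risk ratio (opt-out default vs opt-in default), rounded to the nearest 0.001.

2.606

The missing cell is in the unexposed row: 3367 − 2814 = 553.
So a = 1533, b = 2049, c = 553, d = 2814.
RR = [a/(a+b)] / [c/(c+d)] = (1533/3582) / (553/3367) = 0.42797/0.16424 = 2.60576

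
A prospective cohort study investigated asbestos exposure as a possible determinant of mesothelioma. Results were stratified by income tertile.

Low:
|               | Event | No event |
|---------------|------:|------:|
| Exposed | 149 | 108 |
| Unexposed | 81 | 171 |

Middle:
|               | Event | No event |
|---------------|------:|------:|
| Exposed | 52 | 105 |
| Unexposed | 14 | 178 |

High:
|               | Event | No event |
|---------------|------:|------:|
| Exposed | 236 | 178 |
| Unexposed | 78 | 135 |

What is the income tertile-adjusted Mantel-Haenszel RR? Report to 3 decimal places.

1.850

RR_MH = Σ(aᵢ·n₀ᵢ/nᵢ) / Σ(cᵢ·n₁ᵢ/nᵢ), with n₁ᵢ = aᵢ+bᵢ (exposed), n₀ᵢ = cᵢ+dᵢ (unexposed), nᵢ = n₁ᵢ+n₀ᵢ.
Stratum 1 (Low): n₁ = 257, n₀ = 252, n = 509; a·n₀/n = 149·252/509 = 73.7682; c·n₁/n = 81·257/509 = 40.8978
Stratum 2 (Middle): n₁ = 157, n₀ = 192, n = 349; a·n₀/n = 52·192/349 = 28.6074; c·n₁/n = 14·157/349 = 6.2980
Stratum 3 (High): n₁ = 414, n₀ = 213, n = 627; a·n₀/n = 236·213/627 = 80.1722; c·n₁/n = 78·414/627 = 51.5024
RR_MH = (73.7682 + 28.6074 + 80.1722) / (40.8978 + 6.2980 + 51.5024) = 182.5479 / 98.6982 = 1.84956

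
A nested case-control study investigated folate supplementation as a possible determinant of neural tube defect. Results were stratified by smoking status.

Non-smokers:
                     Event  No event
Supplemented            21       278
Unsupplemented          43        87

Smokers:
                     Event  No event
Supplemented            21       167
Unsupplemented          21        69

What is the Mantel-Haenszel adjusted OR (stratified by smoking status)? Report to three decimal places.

0.234

OR_MH = Σ(aᵢdᵢ/nᵢ) / Σ(bᵢcᵢ/nᵢ), where nᵢ is the stratum total.
Stratum 1 (Non-smokers): n = 429; a·d/n = 21·87/429 = 4.2587; b·c/n = 278·43/429 = 27.8648
Stratum 2 (Smokers): n = 278; a·d/n = 21·69/278 = 5.2122; b·c/n = 167·21/278 = 12.6151
OR_MH = (4.2587 + 5.2122) / (27.8648 + 12.6151) = 9.4710 / 40.4799 = 0.23397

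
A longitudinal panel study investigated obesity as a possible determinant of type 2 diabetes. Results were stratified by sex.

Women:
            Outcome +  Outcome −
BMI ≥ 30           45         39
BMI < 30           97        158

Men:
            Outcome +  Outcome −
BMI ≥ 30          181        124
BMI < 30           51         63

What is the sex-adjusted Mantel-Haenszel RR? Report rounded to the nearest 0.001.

RR_MH = Σ(aᵢ·n₀ᵢ/nᵢ) / Σ(cᵢ·n₁ᵢ/nᵢ), with n₁ᵢ = aᵢ+bᵢ (exposed), n₀ᵢ = cᵢ+dᵢ (unexposed), nᵢ = n₁ᵢ+n₀ᵢ.
Stratum 1 (Women): n₁ = 84, n₀ = 255, n = 339; a·n₀/n = 45·255/339 = 33.8496; c·n₁/n = 97·84/339 = 24.0354
Stratum 2 (Men): n₁ = 305, n₀ = 114, n = 419; a·n₀/n = 181·114/419 = 49.2458; c·n₁/n = 51·305/419 = 37.1241
RR_MH = (33.8496 + 49.2458) / (24.0354 + 37.1241) = 83.0954 / 61.1595 = 1.35867

1.359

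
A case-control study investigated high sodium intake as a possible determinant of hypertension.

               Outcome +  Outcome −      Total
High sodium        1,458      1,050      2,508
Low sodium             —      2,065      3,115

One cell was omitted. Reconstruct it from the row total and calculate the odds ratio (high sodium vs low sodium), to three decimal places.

The missing cell is in the unexposed row: 3115 − 2065 = 1050.
So a = 1458, b = 1050, c = 1050, d = 2065.
OR = (a·d)/(b·c) = (1458 × 2065) / (1050 × 1050) = 3010770 / 1102500 = 2.73086

2.731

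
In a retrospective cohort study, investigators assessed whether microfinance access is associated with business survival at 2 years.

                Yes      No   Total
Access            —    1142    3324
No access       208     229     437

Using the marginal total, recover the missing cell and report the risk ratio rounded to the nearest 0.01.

The missing cell is in the exposed row: 3324 − 1142 = 2182.
So a = 2182, b = 1142, c = 208, d = 229.
RR = [a/(a+b)] / [c/(c+d)] = (2182/3324) / (208/437) = 0.65644/0.47597 = 1.37915

1.38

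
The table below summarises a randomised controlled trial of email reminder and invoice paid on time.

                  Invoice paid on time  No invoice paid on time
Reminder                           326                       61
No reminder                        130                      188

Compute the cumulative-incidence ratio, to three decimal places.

2.061

Cells: a = 326, b = 61, c = 130, d = 188.
Risk in exposed = 326/387 = 0.84238; risk in unexposed = 130/318 = 0.40881.
RR = 0.84238 / 0.40881 = 2.06058
The risk among the exposed is 2.06 times that among the unexposed.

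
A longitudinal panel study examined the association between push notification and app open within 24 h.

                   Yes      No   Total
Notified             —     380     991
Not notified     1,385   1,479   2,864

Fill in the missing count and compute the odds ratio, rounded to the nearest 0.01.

The missing cell is in the exposed row: 991 − 380 = 611.
So a = 611, b = 380, c = 1385, d = 1479.
OR = (a·d)/(b·c) = (611 × 1479) / (380 × 1385) = 903669 / 526300 = 1.71702

1.72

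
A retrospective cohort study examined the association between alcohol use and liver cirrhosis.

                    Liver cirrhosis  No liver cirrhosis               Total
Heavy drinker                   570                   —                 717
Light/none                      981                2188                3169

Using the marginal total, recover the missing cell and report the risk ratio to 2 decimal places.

The missing cell is in the exposed row: 717 − 570 = 147.
So a = 570, b = 147, c = 981, d = 2188.
RR = [a/(a+b)] / [c/(c+d)] = (570/717) / (981/3169) = 0.79498/0.30956 = 2.56808

2.57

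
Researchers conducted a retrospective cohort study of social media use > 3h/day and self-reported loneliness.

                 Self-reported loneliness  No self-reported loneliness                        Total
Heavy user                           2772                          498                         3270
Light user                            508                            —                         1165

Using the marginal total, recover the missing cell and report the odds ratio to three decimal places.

7.199

The missing cell is in the unexposed row: 1165 − 508 = 657.
So a = 2772, b = 498, c = 508, d = 657.
OR = (a·d)/(b·c) = (2772 × 657) / (498 × 508) = 1821204 / 252984 = 7.19889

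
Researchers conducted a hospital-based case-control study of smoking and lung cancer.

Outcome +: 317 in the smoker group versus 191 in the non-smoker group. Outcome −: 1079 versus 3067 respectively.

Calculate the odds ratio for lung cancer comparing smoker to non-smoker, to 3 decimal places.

From the description: a = 317, b = 1079, c = 191, d = 3067.
OR = (a·d)/(b·c) = (317 × 3067) / (1079 × 191) = 972239 / 206089 = 4.71757
The odds of lung cancer are about 4.72 times as high in the smoker group.

4.718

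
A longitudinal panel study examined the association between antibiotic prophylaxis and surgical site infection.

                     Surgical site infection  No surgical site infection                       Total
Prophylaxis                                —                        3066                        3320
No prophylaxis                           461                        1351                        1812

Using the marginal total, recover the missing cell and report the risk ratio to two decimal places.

0.30

The missing cell is in the exposed row: 3320 − 3066 = 254.
So a = 254, b = 3066, c = 461, d = 1351.
RR = [a/(a+b)] / [c/(c+d)] = (254/3320) / (461/1812) = 0.07651/0.25442 = 0.30071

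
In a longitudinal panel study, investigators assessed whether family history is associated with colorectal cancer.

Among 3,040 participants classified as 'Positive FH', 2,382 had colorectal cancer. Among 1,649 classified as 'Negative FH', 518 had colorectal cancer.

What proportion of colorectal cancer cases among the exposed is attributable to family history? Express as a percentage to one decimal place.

From the description: a = 2382, b = 658, c = 518, d = 1131.
Risk in exposed = 2382/3040 = 0.78355; risk in unexposed = 518/1649 = 0.31413.
RR = 0.78355/0.31413 = 2.49436
AR% = (RR − 1)/RR × 100 = (2.49436 − 1)/2.49436 × 100 = 59.9096%

59.9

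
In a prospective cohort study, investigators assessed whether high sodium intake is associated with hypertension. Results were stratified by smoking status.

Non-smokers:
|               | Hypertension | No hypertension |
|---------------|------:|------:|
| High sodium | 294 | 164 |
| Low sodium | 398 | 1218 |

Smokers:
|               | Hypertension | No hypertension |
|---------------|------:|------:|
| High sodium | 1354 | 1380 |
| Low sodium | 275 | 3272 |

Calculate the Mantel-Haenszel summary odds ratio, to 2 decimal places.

9.55

OR_MH = Σ(aᵢdᵢ/nᵢ) / Σ(bᵢcᵢ/nᵢ), where nᵢ is the stratum total.
Stratum 1 (Non-smokers): n = 2074; a·d/n = 294·1218/2074 = 172.6577; b·c/n = 164·398/2074 = 31.4716
Stratum 2 (Smokers): n = 6281; a·d/n = 1354·3272/6281 = 705.3476; b·c/n = 1380·275/6281 = 60.4203
OR_MH = (172.6577 + 705.3476) / (31.4716 + 60.4203) = 878.0052 / 91.8919 = 9.55477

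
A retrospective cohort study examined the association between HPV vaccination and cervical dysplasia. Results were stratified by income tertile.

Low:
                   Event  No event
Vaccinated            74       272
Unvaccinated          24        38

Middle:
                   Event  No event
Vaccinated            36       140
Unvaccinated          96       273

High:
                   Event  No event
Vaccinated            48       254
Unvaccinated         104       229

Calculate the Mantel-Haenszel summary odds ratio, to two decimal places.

OR_MH = Σ(aᵢdᵢ/nᵢ) / Σ(bᵢcᵢ/nᵢ), where nᵢ is the stratum total.
Stratum 1 (Low): n = 408; a·d/n = 74·38/408 = 6.8922; b·c/n = 272·24/408 = 16.0000
Stratum 2 (Middle): n = 545; a·d/n = 36·273/545 = 18.0330; b·c/n = 140·96/545 = 24.6606
Stratum 3 (High): n = 635; a·d/n = 48·229/635 = 17.3102; b·c/n = 254·104/635 = 41.6000
OR_MH = (6.8922 + 18.0330 + 17.3102) / (16.0000 + 24.6606 + 41.6000) = 42.2354 / 82.2606 = 0.51343

0.51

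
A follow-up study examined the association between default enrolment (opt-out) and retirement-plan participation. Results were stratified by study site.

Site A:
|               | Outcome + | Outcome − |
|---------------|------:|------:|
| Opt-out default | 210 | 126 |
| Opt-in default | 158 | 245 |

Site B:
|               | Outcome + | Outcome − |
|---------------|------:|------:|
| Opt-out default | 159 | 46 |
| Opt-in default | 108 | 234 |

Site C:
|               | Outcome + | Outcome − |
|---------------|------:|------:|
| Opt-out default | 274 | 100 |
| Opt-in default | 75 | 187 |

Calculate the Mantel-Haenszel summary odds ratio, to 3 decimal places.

4.564

OR_MH = Σ(aᵢdᵢ/nᵢ) / Σ(bᵢcᵢ/nᵢ), where nᵢ is the stratum total.
Stratum 1 (Site A): n = 739; a·d/n = 210·245/739 = 69.6211; b·c/n = 126·158/739 = 26.9391
Stratum 2 (Site B): n = 547; a·d/n = 159·234/547 = 68.0183; b·c/n = 46·108/547 = 9.0823
Stratum 3 (Site C): n = 636; a·d/n = 274·187/636 = 80.5629; b·c/n = 100·75/636 = 11.7925
OR_MH = (69.6211 + 68.0183 + 80.5629) / (26.9391 + 9.0823 + 11.7925) = 218.2023 / 47.8138 = 4.56358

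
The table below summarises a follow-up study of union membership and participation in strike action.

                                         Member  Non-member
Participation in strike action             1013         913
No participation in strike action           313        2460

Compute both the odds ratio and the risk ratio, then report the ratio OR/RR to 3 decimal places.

3.090

Reading the table with exposure as columns: a = 1013 (Member, case), b = 313 (Member, non-case), c = 913 (Non-member, case), d = 2460.
OR = (1013·2460)/(313·913) = 2491980/285769 = 8.72026
Risk in exposed = 1013/1326 = 0.76395; risk in unexposed = 913/3373 = 0.27068; RR = 2.82235
OR/RR = 8.72026 / 2.82235 = 3.08971
The outcome is not rare, so the OR lies further from 1 than the RR.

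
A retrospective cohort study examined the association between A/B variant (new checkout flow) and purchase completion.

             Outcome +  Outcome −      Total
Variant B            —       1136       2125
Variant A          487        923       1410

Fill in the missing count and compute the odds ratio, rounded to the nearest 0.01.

1.65

The missing cell is in the exposed row: 2125 − 1136 = 989.
So a = 989, b = 1136, c = 487, d = 923.
OR = (a·d)/(b·c) = (989 × 923) / (1136 × 487) = 912847 / 553232 = 1.65003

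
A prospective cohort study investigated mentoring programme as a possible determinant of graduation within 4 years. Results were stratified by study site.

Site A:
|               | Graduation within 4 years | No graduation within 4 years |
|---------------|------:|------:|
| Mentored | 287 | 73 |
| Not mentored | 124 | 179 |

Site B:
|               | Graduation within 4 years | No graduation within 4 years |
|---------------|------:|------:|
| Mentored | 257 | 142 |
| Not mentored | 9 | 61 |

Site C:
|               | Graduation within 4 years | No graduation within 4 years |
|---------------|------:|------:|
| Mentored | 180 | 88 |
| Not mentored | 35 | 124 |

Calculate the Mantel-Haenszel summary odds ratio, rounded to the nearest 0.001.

6.917

OR_MH = Σ(aᵢdᵢ/nᵢ) / Σ(bᵢcᵢ/nᵢ), where nᵢ is the stratum total.
Stratum 1 (Site A): n = 663; a·d/n = 287·179/663 = 77.4857; b·c/n = 73·124/663 = 13.6531
Stratum 2 (Site B): n = 469; a·d/n = 257·61/469 = 33.4264; b·c/n = 142·9/469 = 2.7249
Stratum 3 (Site C): n = 427; a·d/n = 180·124/427 = 52.2717; b·c/n = 88·35/427 = 7.2131
OR_MH = (77.4857 + 33.4264 + 52.2717) / (13.6531 + 2.7249 + 7.2131) = 163.1838 / 23.5912 = 6.91716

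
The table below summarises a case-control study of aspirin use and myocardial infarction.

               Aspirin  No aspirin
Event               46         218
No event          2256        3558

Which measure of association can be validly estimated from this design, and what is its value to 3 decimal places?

Reading the table with exposure as columns: a = 46 (Aspirin, case), b = 2256 (Aspirin, non-case), c = 218 (No aspirin, case), d = 3558.
This is a case-control study: participants were sampled on outcome status, so risks in the source population cannot be estimated directly — relative risk is not valid here. The odds ratio is the appropriate measure.
OR = (a·d)/(b·c) = (46 × 3558) / (2256 × 218) = 163668 / 491808 = 0.33279

0.333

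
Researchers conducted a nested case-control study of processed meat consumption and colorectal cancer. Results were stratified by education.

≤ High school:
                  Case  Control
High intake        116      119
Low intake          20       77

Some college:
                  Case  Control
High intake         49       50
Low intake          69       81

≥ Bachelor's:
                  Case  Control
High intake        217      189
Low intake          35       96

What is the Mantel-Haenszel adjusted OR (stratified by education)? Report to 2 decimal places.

2.45

OR_MH = Σ(aᵢdᵢ/nᵢ) / Σ(bᵢcᵢ/nᵢ), where nᵢ is the stratum total.
Stratum 1 (≤ High school): n = 332; a·d/n = 116·77/332 = 26.9036; b·c/n = 119·20/332 = 7.1687
Stratum 2 (Some college): n = 249; a·d/n = 49·81/249 = 15.9398; b·c/n = 50·69/249 = 13.8554
Stratum 3 (≥ Bachelor's): n = 537; a·d/n = 217·96/537 = 38.7933; b·c/n = 189·35/537 = 12.3184
OR_MH = (26.9036 + 15.9398 + 38.7933) / (7.1687 + 13.8554 + 12.3184) = 81.6367 / 33.3425 = 2.44842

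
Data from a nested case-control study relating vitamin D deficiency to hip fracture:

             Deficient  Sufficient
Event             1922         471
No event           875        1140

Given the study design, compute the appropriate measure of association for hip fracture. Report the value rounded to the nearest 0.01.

Reading the table with exposure as columns: a = 1922 (Deficient, case), b = 875 (Deficient, non-case), c = 471 (Sufficient, case), d = 1140.
This is a nested case-control study: participants were sampled on outcome status, so risks in the source population cannot be estimated directly — relative risk is not valid here. The odds ratio is the appropriate measure.
OR = (a·d)/(b·c) = (1922 × 1140) / (875 × 471) = 2191080 / 412125 = 5.31654

5.32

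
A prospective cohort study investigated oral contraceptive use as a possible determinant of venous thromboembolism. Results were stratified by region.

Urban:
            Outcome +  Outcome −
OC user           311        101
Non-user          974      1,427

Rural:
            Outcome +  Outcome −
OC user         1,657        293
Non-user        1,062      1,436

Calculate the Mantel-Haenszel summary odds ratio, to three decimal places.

6.602

OR_MH = Σ(aᵢdᵢ/nᵢ) / Σ(bᵢcᵢ/nᵢ), where nᵢ is the stratum total.
Stratum 1 (Urban): n = 2813; a·d/n = 311·1427/2813 = 157.7664; b·c/n = 101·974/2813 = 34.9712
Stratum 2 (Rural): n = 4448; a·d/n = 1657·1436/4448 = 534.9487; b·c/n = 293·1062/4448 = 69.9564
OR_MH = (157.7664 + 534.9487) / (34.9712 + 69.9564) = 692.7152 / 104.9276 = 6.60184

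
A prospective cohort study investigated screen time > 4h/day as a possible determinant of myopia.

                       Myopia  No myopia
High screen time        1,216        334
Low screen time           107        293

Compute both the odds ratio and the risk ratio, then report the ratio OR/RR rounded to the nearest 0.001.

Cells: a = 1216, b = 334, c = 107, d = 293.
OR = (1216·293)/(334·107) = 356288/35738 = 9.96944
Risk in exposed = 1216/1550 = 0.78452; risk in unexposed = 107/400 = 0.26750; RR = 2.93277
OR/RR = 9.96944 / 2.93277 = 3.39933
The outcome is not rare, so the OR lies further from 1 than the RR.

3.399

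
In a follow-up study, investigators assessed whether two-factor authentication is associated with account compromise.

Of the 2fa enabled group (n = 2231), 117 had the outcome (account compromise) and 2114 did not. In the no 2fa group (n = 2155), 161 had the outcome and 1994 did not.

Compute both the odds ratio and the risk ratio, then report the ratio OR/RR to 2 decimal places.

From the description: a = 117, b = 2114, c = 161, d = 1994.
OR = (117·1994)/(2114·161) = 233298/340354 = 0.68546
Risk in exposed = 117/2231 = 0.05244; risk in unexposed = 161/2155 = 0.07471; RR = 0.70195
OR/RR = 0.68546 / 0.70195 = 0.97650
The outcome is rare in both groups, so OR ≈ RR (ratio near 1).

0.98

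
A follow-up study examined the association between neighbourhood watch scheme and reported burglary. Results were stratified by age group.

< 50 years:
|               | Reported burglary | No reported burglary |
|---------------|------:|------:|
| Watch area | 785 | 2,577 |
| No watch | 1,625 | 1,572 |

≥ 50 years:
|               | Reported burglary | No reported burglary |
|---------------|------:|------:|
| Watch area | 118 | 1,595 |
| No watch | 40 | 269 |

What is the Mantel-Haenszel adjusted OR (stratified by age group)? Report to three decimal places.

OR_MH = Σ(aᵢdᵢ/nᵢ) / Σ(bᵢcᵢ/nᵢ), where nᵢ is the stratum total.
Stratum 1 (< 50 years): n = 6559; a·d/n = 785·1572/6559 = 188.1415; b·c/n = 2577·1625/6559 = 638.4548
Stratum 2 (≥ 50 years): n = 2022; a·d/n = 118·269/2022 = 15.6983; b·c/n = 1595·40/2022 = 31.5529
OR_MH = (188.1415 + 15.6983) / (638.4548 + 31.5529) = 203.8398 / 670.0077 = 0.30424

0.304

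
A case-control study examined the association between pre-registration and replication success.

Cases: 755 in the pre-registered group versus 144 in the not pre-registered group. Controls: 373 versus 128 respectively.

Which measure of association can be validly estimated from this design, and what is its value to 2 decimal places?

1.80

From the description: a = 755, b = 373, c = 144, d = 128.
This is a case-control study: participants were sampled on outcome status, so risks in the source population cannot be estimated directly — relative risk is not valid here. The odds ratio is the appropriate measure.
OR = (a·d)/(b·c) = (755 × 128) / (373 × 144) = 96640 / 53712 = 1.79923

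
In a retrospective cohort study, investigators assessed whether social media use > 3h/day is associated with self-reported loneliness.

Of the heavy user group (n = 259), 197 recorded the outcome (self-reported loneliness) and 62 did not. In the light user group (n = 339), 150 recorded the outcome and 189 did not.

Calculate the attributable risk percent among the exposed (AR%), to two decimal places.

41.83

From the description: a = 197, b = 62, c = 150, d = 189.
Risk in exposed = 197/259 = 0.76062; risk in unexposed = 150/339 = 0.44248.
RR = 0.76062/0.44248 = 1.71900
AR% = (RR − 1)/RR × 100 = (1.71900 − 1)/1.71900 × 100 = 41.8265%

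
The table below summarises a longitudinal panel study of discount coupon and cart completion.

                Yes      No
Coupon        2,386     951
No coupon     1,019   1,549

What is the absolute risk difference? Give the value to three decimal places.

Cells: a = 2386, b = 951, c = 1019, d = 1549.
Risk in exposed = 2386/3337 = 0.715013; risk in unexposed = 1019/2568 = 0.396807.
Risk difference = 0.715013 − 0.396807 = 0.318207

0.318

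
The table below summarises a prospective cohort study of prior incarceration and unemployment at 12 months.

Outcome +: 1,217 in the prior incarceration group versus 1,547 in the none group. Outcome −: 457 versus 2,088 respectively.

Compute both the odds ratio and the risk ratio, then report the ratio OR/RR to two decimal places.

2.10

From the description: a = 1217, b = 457, c = 1547, d = 2088.
OR = (1217·2088)/(457·1547) = 2541096/706979 = 3.59430
Risk in exposed = 1217/1674 = 0.72700; risk in unexposed = 1547/3635 = 0.42558; RR = 1.70824
OR/RR = 3.59430 / 1.70824 = 2.10409
The outcome is not rare, so the OR lies further from 1 than the RR.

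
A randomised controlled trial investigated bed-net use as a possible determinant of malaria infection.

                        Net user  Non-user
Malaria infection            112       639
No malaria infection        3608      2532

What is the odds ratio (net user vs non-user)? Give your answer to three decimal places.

Reading the table with exposure as columns: a = 112 (Net user, case), b = 3608 (Net user, non-case), c = 639 (Non-user, case), d = 2532.
OR = (a·d)/(b·c) = (112 × 2532) / (3608 × 639) = 283584 / 2305512 = 0.12300
Exposure is associated with lower odds of malaria infection (OR = 0.12 < 1).

0.123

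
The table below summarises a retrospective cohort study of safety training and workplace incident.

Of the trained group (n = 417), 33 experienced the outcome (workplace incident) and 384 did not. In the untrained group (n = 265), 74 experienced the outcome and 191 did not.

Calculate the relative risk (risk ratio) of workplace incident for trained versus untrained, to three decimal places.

0.283

From the description: a = 33, b = 384, c = 74, d = 191.
Risk in exposed = 33/417 = 0.07914; risk in unexposed = 74/265 = 0.27925.
RR = 0.07914 / 0.27925 = 0.28339
The risk is 72% lower among the exposed than among the unexposed.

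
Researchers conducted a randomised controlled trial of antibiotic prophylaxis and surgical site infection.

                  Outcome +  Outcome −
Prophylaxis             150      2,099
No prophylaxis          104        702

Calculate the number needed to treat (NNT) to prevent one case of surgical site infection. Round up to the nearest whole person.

17

Risk in treated group = 150/2249 = 0.06670; risk in control = 104/806 = 0.12903.
Absolute risk reduction = 0.12903 − 0.06670 = 0.06234
NNT = 1 / ARR = 1 / 0.06234 = 16.042 → round up → 17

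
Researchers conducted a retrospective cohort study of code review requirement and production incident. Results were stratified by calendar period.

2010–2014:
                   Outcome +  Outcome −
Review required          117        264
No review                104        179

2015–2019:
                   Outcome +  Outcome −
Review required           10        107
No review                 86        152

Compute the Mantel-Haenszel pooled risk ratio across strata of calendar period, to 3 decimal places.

0.643

RR_MH = Σ(aᵢ·n₀ᵢ/nᵢ) / Σ(cᵢ·n₁ᵢ/nᵢ), with n₁ᵢ = aᵢ+bᵢ (exposed), n₀ᵢ = cᵢ+dᵢ (unexposed), nᵢ = n₁ᵢ+n₀ᵢ.
Stratum 1 (2010–2014): n₁ = 381, n₀ = 283, n = 664; a·n₀/n = 117·283/664 = 49.8660; c·n₁/n = 104·381/664 = 59.6747
Stratum 2 (2015–2019): n₁ = 117, n₀ = 238, n = 355; a·n₀/n = 10·238/355 = 6.7042; c·n₁/n = 86·117/355 = 28.3437
RR_MH = (49.8660 + 6.7042) / (59.6747 + 28.3437) = 56.5702 / 88.0184 = 0.64271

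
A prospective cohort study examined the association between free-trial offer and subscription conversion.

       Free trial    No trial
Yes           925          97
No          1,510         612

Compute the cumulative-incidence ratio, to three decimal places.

2.777

Reading the table with exposure as columns: a = 925 (Free trial, case), b = 1510 (Free trial, non-case), c = 97 (No trial, case), d = 612.
Risk in exposed = 925/2435 = 0.37988; risk in unexposed = 97/709 = 0.13681.
RR = 0.37988 / 0.13681 = 2.77663
The risk among the exposed is 2.78 times that among the unexposed.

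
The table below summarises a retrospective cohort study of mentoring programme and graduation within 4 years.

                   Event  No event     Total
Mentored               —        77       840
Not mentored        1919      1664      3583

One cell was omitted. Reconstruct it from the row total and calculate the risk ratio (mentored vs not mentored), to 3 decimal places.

1.696

The missing cell is in the exposed row: 840 − 77 = 763.
So a = 763, b = 77, c = 1919, d = 1664.
RR = [a/(a+b)] / [c/(c+d)] = (763/840) / (1919/3583) = 0.90833/0.53558 = 1.69597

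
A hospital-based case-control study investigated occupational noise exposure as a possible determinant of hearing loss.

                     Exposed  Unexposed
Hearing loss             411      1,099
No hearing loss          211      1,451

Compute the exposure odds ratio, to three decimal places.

Reading the table with exposure as columns: a = 411 (Exposed, case), b = 211 (Exposed, non-case), c = 1099 (Unexposed, case), d = 1451.
OR = (a·d)/(b·c) = (411 × 1451) / (211 × 1099) = 596361 / 231889 = 2.57175
The odds of hearing loss are about 2.57 times as high in the exposed group.

2.572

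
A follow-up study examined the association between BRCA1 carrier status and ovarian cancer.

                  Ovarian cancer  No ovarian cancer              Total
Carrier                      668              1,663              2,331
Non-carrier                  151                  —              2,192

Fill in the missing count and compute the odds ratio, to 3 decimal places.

5.429

The missing cell is in the unexposed row: 2192 − 151 = 2041.
So a = 668, b = 1663, c = 151, d = 2041.
OR = (a·d)/(b·c) = (668 × 2041) / (1663 × 151) = 1363388 / 251113 = 5.42938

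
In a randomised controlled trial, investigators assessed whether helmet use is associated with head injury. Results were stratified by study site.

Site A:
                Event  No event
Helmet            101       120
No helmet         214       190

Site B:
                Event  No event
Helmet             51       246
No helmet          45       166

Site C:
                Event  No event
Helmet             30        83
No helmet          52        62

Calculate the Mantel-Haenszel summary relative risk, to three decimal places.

0.794

RR_MH = Σ(aᵢ·n₀ᵢ/nᵢ) / Σ(cᵢ·n₁ᵢ/nᵢ), with n₁ᵢ = aᵢ+bᵢ (exposed), n₀ᵢ = cᵢ+dᵢ (unexposed), nᵢ = n₁ᵢ+n₀ᵢ.
Stratum 1 (Site A): n₁ = 221, n₀ = 404, n = 625; a·n₀/n = 101·404/625 = 65.2864; c·n₁/n = 214·221/625 = 75.6704
Stratum 2 (Site B): n₁ = 297, n₀ = 211, n = 508; a·n₀/n = 51·211/508 = 21.1831; c·n₁/n = 45·297/508 = 26.3091
Stratum 3 (Site C): n₁ = 113, n₀ = 114, n = 227; a·n₀/n = 30·114/227 = 15.0661; c·n₁/n = 52·113/227 = 25.8855
RR_MH = (65.2864 + 21.1831 + 15.0661) / (75.6704 + 26.3091 + 25.8855) = 101.5356 / 127.8649 = 0.79408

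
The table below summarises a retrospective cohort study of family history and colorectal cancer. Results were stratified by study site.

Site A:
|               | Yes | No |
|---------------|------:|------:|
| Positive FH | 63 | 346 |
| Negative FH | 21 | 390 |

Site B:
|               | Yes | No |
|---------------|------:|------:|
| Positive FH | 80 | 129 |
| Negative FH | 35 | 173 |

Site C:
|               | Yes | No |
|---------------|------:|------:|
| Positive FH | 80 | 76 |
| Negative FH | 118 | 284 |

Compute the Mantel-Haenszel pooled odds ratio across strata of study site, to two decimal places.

2.90

OR_MH = Σ(aᵢdᵢ/nᵢ) / Σ(bᵢcᵢ/nᵢ), where nᵢ is the stratum total.
Stratum 1 (Site A): n = 820; a·d/n = 63·390/820 = 29.9634; b·c/n = 346·21/820 = 8.8610
Stratum 2 (Site B): n = 417; a·d/n = 80·173/417 = 33.1894; b·c/n = 129·35/417 = 10.8273
Stratum 3 (Site C): n = 558; a·d/n = 80·284/558 = 40.7168; b·c/n = 76·118/558 = 16.0717
OR_MH = (29.9634 + 33.1894 + 40.7168) / (8.8610 + 10.8273 + 16.0717) = 103.8697 / 35.7600 = 2.90463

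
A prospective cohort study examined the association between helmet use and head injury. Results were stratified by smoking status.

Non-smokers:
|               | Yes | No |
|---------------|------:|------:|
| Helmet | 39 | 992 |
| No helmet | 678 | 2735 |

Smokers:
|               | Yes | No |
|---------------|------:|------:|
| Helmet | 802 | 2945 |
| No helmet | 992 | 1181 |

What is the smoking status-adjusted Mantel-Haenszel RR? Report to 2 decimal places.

RR_MH = Σ(aᵢ·n₀ᵢ/nᵢ) / Σ(cᵢ·n₁ᵢ/nᵢ), with n₁ᵢ = aᵢ+bᵢ (exposed), n₀ᵢ = cᵢ+dᵢ (unexposed), nᵢ = n₁ᵢ+n₀ᵢ.
Stratum 1 (Non-smokers): n₁ = 1031, n₀ = 3413, n = 4444; a·n₀/n = 39·3413/4444 = 29.9521; c·n₁/n = 678·1031/4444 = 157.2948
Stratum 2 (Smokers): n₁ = 3747, n₀ = 2173, n = 5920; a·n₀/n = 802·2173/5920 = 294.3828; c·n₁/n = 992·3747/5920 = 627.8757
RR_MH = (29.9521 + 294.3828) / (157.2948 + 627.8757) = 324.3348 / 785.1705 = 0.41308

0.41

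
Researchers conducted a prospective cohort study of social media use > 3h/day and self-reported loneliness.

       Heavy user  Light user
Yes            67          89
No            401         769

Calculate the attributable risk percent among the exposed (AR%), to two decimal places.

Reading the table with exposure as columns: a = 67 (Heavy user, case), b = 401 (Heavy user, non-case), c = 89 (Light user, case), d = 769.
Risk in exposed = 67/468 = 0.14316; risk in unexposed = 89/858 = 0.10373.
RR = 0.14316/0.10373 = 1.38015
AR% = (RR − 1)/RR × 100 = (1.38015 − 1)/1.38015 × 100 = 27.5441%

27.54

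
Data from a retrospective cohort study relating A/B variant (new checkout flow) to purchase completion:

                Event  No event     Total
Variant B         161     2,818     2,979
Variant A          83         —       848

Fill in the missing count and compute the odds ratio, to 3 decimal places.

The missing cell is in the unexposed row: 848 − 83 = 765.
So a = 161, b = 2818, c = 83, d = 765.
OR = (a·d)/(b·c) = (161 × 765) / (2818 × 83) = 123165 / 233894 = 0.52658

0.527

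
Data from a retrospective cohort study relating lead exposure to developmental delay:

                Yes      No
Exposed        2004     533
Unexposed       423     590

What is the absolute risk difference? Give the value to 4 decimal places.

0.3723

Cells: a = 2004, b = 533, c = 423, d = 590.
Risk in exposed = 2004/2537 = 0.789909; risk in unexposed = 423/1013 = 0.417572.
Risk difference = 0.789909 − 0.417572 = 0.372338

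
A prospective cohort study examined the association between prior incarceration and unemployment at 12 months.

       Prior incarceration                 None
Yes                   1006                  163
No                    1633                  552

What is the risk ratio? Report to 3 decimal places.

1.672

Reading the table with exposure as columns: a = 1006 (Prior incarceration, case), b = 1633 (Prior incarceration, non-case), c = 163 (None, case), d = 552.
Risk in exposed = 1006/2639 = 0.38121; risk in unexposed = 163/715 = 0.22797.
RR = 0.38121 / 0.22797 = 1.67216
The risk among the exposed is 1.67 times that among the unexposed.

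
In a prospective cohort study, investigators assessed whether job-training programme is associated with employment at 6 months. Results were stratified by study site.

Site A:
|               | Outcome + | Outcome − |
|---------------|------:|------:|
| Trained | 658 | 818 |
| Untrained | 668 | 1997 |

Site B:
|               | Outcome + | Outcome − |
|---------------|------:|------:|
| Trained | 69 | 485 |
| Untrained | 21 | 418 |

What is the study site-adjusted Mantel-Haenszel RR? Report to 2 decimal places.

1.82

RR_MH = Σ(aᵢ·n₀ᵢ/nᵢ) / Σ(cᵢ·n₁ᵢ/nᵢ), with n₁ᵢ = aᵢ+bᵢ (exposed), n₀ᵢ = cᵢ+dᵢ (unexposed), nᵢ = n₁ᵢ+n₀ᵢ.
Stratum 1 (Site A): n₁ = 1476, n₀ = 2665, n = 4141; a·n₀/n = 658·2665/4141 = 423.4653; c·n₁/n = 668·1476/4141 = 238.0990
Stratum 2 (Site B): n₁ = 554, n₀ = 439, n = 993; a·n₀/n = 69·439/993 = 30.5045; c·n₁/n = 21·554/993 = 11.7160
RR_MH = (423.4653 + 30.5045) / (238.0990 + 11.7160) = 453.9699 / 249.8150 = 1.81722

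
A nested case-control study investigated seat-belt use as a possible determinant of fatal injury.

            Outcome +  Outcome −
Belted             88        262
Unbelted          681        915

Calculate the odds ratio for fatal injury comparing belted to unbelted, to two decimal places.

0.45

Cells: a = 88, b = 262, c = 681, d = 915.
OR = (a·d)/(b·c) = (88 × 915) / (262 × 681) = 80520 / 178422 = 0.45129
Exposure is associated with lower odds of fatal injury (OR = 0.45 < 1).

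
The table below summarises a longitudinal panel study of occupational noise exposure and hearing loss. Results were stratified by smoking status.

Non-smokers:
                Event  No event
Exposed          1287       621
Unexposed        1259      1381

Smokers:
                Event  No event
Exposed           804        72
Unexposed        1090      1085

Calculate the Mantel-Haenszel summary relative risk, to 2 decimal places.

RR_MH = Σ(aᵢ·n₀ᵢ/nᵢ) / Σ(cᵢ·n₁ᵢ/nᵢ), with n₁ᵢ = aᵢ+bᵢ (exposed), n₀ᵢ = cᵢ+dᵢ (unexposed), nᵢ = n₁ᵢ+n₀ᵢ.
Stratum 1 (Non-smokers): n₁ = 1908, n₀ = 2640, n = 4548; a·n₀/n = 1287·2640/4548 = 747.0712; c·n₁/n = 1259·1908/4548 = 528.1821
Stratum 2 (Smokers): n₁ = 876, n₀ = 2175, n = 3051; a·n₀/n = 804·2175/3051 = 573.1563; c·n₁/n = 1090·876/3051 = 312.9597
RR_MH = (747.0712 + 573.1563) / (528.1821 + 312.9597) = 1320.2276 / 841.1417 = 1.56957

1.57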